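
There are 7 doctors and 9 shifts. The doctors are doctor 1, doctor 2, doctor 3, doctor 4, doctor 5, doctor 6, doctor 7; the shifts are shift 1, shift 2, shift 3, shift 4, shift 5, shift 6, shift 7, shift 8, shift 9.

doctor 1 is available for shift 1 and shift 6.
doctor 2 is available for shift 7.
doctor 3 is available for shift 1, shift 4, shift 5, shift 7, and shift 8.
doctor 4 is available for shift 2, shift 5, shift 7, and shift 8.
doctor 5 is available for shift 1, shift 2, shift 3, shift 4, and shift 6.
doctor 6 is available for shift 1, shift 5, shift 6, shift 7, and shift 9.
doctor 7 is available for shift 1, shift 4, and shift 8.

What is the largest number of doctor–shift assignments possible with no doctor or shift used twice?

7

For example, pair doctor 1–shift 1, doctor 2–shift 7, doctor 3–shift 5, doctor 4–shift 8, doctor 5–shift 2, doctor 6–shift 6, doctor 7–shift 4.
This saturates every doctor, so 7 is the maximum.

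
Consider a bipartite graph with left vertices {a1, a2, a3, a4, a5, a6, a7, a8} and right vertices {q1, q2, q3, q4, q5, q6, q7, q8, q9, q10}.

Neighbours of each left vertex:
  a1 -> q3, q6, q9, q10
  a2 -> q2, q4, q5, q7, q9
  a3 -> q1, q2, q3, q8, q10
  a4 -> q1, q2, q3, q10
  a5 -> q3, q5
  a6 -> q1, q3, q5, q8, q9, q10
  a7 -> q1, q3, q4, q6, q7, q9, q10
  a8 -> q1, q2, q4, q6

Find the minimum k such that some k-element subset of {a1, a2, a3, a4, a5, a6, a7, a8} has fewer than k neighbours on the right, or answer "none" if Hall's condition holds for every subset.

A matching saturating every left vertex exists, for instance a1→q10, a2→q4, a3→q8, a4→q2, a5→q5, a6→q1, a7→q9, a8→q6.
By Hall's marriage theorem, this means |N(S)| ≥ |S| for every subset S, so no violating subset exists.

none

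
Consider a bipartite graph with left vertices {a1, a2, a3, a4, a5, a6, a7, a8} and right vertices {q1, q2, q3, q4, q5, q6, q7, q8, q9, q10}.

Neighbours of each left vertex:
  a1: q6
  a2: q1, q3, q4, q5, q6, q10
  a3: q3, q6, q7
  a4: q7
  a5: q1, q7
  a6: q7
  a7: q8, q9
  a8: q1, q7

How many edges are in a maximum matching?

One maximum matching: a1→q6, a2→q4, a3→q3, a4→q7, a5→q1, a7→q8.
The set {a4, a5, a6, a8} has only 2 neighbours ({q1, q7}), so by Hall's theorem at most 6 of the 8 left vertices can be matched.

6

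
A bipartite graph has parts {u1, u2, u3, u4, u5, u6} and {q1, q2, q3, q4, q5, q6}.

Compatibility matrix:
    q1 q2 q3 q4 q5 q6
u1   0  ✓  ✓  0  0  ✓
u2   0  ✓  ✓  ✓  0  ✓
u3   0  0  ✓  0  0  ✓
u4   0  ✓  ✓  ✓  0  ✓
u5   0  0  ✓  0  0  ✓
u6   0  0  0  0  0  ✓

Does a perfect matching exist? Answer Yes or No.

No

The set {u1, u2, u3, u4, u5, u6} has only 4 neighbours ({q2, q3, q4, q6}), so by Hall's theorem at most 4 of the 6 left vertices can be matched.
Hence no matching covers every left vertex.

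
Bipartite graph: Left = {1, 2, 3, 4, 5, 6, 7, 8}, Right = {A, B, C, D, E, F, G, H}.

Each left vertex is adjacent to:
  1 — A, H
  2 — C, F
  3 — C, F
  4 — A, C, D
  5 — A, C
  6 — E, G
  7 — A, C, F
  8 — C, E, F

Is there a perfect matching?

No

The set {2, 3, 5, 7} has only 3 neighbours ({A, C, F}), so by Hall's theorem at most 7 of the 8 left vertices can be matched.
Hence no matching covers every left vertex.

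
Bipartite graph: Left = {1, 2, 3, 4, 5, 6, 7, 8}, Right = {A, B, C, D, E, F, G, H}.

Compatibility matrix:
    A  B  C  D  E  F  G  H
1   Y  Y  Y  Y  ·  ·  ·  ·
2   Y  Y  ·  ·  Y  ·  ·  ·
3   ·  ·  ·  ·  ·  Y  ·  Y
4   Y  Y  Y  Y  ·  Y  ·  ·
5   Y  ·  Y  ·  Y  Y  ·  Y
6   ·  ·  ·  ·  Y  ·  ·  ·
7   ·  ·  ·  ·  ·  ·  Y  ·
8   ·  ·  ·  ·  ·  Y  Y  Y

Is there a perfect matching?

One maximum matching: 1-C, 2-B, 3-H, 4-D, 5-A, 6-E, 7-G, 8-F.
Every left vertex is matched, so this is a perfect matching.

Yes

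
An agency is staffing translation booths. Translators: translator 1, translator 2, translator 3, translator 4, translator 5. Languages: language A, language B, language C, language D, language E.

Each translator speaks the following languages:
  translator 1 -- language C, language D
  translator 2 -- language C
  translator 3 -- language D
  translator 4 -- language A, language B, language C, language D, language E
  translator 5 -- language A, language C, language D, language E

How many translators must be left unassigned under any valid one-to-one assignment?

1

One maximum matching: translator 1–language D, translator 2–language C, translator 4–language B, translator 5–language A.
The set {translator 1, translator 2, translator 3} has only 2 neighbours ({language C, language D}), so by Hall's theorem at most 4 of the 5 translators can be matched.
That matches 4 of the 5, leaving 1 unmatched; no matching can do better.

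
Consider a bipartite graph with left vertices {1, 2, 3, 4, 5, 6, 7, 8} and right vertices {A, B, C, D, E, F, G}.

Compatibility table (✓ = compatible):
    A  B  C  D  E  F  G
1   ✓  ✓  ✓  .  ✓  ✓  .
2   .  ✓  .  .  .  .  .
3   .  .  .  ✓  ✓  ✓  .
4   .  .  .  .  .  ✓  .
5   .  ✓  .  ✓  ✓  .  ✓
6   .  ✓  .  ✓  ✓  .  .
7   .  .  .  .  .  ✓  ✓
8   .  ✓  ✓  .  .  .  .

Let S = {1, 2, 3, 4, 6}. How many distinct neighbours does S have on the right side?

6

The union of neighbours of {1, 2, 3, 4, 6} is {A, B, C, D, E, F}, which has 6 elements.
Since |N(S)| = 6 ≥ |S| = 5, Hall's condition holds for this subset.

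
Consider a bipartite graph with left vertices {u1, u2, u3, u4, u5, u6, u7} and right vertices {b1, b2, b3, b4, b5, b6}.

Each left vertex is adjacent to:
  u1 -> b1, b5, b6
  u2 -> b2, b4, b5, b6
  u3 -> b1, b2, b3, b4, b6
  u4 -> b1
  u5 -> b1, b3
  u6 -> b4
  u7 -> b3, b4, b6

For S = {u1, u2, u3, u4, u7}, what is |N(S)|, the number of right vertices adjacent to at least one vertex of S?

6

The union of neighbours of {u1, u2, u3, u4, u7} is {b1, b2, b3, b4, b5, b6}, which has 6 elements.
Since |N(S)| = 6 ≥ |S| = 5, Hall's condition holds for this subset.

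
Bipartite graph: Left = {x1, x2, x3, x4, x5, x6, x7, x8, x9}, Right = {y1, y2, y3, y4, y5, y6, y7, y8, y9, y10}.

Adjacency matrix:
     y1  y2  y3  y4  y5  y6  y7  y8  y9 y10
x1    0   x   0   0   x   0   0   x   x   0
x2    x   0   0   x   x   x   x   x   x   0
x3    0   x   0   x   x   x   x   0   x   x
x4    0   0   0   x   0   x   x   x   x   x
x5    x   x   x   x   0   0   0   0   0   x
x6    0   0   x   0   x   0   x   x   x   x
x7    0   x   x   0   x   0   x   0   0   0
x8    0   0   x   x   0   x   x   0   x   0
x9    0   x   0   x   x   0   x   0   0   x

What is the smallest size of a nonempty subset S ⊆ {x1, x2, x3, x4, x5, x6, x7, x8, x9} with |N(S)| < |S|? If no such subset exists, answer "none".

none

A matching saturating every left vertex exists, for instance x1→y8, x2→y1, x3→y4, x4→y9, x5→y3, x6→y10, x7→y2, x8→y6, x9→y7.
By Hall's marriage theorem, this means |N(S)| ≥ |S| for every subset S, so no violating subset exists.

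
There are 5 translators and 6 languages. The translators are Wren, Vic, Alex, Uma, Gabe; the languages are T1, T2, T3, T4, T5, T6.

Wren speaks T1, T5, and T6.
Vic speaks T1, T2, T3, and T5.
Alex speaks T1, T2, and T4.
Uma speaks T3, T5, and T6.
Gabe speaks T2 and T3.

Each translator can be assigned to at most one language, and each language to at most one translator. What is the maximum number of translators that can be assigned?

5

A valid assignment of size 5: Wren-T6, Vic-T5, Alex-T1, Uma-T3, Gabe-T2.
This saturates every translator, so 5 is the maximum.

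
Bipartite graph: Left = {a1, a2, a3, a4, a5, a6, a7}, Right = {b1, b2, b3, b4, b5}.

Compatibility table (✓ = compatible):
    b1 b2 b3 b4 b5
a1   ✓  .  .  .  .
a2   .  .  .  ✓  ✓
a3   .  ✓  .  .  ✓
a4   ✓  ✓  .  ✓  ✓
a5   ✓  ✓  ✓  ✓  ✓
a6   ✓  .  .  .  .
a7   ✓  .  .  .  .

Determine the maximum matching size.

For example, pair a1–b1, a2–b4, a3–b2, a4–b5, a5–b3.
The set {a1, a6, a7} has only 1 neighbour ({b1}), so by Hall's theorem at most 5 of the 7 left vertices can be matched.

5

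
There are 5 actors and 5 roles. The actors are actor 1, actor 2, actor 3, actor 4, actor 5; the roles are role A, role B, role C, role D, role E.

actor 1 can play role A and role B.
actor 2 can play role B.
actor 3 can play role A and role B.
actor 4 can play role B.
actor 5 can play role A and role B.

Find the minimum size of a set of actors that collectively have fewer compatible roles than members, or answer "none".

2

Take S = {actor 2, actor 4}. Its neighbourhood is {role B}, so |N(S)| = 1 < |S| = 2.
No single vertex violates Hall's condition since each has at least one neighbour, so 2 is the minimum.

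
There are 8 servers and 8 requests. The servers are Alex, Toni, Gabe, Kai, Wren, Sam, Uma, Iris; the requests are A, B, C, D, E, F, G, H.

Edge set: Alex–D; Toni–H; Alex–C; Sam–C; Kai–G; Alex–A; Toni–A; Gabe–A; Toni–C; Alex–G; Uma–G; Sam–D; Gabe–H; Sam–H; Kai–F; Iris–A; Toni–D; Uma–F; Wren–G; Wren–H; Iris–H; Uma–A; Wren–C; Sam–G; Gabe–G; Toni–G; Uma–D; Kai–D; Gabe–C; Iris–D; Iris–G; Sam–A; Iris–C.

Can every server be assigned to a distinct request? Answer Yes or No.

No

The set {Alex, Toni, Gabe, Kai, Wren, Sam, Uma, Iris} has only 6 neighbours ({A, C, D, F, G, H}), so by Hall's theorem at most 6 of the 8 servers can be matched.
Hence no matching covers every server.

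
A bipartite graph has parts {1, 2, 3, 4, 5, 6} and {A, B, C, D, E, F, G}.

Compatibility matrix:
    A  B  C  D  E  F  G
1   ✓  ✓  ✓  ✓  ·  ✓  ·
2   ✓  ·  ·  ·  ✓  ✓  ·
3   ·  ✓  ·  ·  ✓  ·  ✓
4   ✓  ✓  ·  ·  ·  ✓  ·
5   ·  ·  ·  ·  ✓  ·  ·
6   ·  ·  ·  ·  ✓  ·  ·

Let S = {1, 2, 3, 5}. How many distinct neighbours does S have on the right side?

The union of neighbours of {1, 2, 3, 5} is {A, B, C, D, E, F, G}, which has 7 elements.
Since |N(S)| = 7 ≥ |S| = 4, Hall's condition holds for this subset.

7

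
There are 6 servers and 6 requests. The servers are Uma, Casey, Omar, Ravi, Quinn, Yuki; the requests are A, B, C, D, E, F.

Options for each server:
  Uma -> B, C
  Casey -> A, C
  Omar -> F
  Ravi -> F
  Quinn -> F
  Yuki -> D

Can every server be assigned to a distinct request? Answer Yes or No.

The set {Omar, Ravi, Quinn} has only 1 neighbour ({F}), so by Hall's theorem at most 4 of the 6 servers can be matched.
Hence no matching covers every server.

No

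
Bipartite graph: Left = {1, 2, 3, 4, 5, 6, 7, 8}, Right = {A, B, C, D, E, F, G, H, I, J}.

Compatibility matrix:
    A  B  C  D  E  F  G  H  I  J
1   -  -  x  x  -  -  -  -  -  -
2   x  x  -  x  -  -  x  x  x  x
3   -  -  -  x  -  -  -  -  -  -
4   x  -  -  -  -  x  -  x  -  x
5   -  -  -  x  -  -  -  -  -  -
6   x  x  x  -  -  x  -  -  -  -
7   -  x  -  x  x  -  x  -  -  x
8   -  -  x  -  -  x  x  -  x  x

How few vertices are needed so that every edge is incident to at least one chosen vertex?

The 7 edges 1–C, 2–A, 3–D, 4–H, 6–B, 7–G, 8–J form a matching, so any vertex cover needs at least 7 vertices (one per matched edge).
Conversely {1, 2, 4, 6, 7, 8, D} meets every edge and has exactly 7 vertices, so 7 is optimal.

7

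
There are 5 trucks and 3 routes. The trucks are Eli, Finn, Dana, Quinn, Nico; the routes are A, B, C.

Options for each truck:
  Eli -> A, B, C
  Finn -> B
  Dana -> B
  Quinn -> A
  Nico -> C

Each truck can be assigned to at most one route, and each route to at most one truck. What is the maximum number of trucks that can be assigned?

3

For example, pair Eli→C, Finn→B, Quinn→A.
The set {Eli, Finn, Dana, Quinn, Nico} has only 3 neighbours ({A, B, C}), so by Hall's theorem at most 3 of the 5 trucks can be matched.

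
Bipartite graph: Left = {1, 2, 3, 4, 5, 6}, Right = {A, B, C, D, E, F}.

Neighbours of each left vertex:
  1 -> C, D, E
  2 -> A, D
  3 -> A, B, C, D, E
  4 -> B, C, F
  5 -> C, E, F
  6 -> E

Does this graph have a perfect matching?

Yes

One maximum matching: 1→D, 2→A, 3→B, 4→F, 5→C, 6→E.
All 6 left vertices are covered.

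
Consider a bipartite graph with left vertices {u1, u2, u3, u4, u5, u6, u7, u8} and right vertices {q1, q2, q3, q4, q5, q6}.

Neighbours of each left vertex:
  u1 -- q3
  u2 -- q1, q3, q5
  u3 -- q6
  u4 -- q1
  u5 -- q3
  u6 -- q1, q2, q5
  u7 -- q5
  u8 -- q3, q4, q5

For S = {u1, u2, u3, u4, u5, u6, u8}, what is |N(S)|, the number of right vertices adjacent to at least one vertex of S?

The union of neighbours of {u1, u2, u3, u4, u5, u6, u8} is {q1, q2, q3, q4, q5, q6}, which has 6 elements.
Since |N(S)| = 6 < |S| = 7, Hall's condition fails for this subset.

6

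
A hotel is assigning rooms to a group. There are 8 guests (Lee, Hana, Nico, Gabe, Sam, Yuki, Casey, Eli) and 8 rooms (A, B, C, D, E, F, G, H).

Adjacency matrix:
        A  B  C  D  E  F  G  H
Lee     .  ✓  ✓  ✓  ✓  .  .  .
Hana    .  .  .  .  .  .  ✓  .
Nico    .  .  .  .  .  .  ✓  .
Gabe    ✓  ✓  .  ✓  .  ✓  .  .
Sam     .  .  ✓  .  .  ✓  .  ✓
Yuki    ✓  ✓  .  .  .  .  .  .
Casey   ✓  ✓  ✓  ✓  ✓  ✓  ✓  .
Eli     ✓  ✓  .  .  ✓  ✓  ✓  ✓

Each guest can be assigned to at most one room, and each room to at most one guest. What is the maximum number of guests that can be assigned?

7

For example, pair Lee–C, Hana–G, Gabe–D, Sam–F, Yuki–B, Casey–E, Eli–A.
The set {Hana, Nico} has only 1 neighbour ({G}), so by Hall's theorem at most 7 of the 8 guests can be matched.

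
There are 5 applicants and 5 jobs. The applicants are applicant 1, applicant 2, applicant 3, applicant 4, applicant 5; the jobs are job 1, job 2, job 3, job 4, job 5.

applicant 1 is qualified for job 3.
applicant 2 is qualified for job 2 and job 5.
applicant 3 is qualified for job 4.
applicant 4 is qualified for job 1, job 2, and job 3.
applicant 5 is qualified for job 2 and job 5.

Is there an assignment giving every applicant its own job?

A valid assignment of size 5: applicant 1-job 3, applicant 2-job 5, applicant 3-job 4, applicant 4-job 1, applicant 5-job 2.
Every applicant is matched, so this is a perfect matching.

Yes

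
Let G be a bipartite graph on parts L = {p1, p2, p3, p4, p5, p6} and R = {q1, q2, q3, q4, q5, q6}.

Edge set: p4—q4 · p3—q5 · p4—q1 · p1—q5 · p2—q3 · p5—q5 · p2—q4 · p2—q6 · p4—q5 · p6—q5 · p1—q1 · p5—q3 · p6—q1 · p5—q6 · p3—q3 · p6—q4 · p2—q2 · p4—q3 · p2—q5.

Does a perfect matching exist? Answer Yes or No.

Yes

For example, pair p1–q1, p2–q2, p3–q3, p4–q5, p5–q6, p6–q4.
Every left vertex is matched, so this is a perfect matching.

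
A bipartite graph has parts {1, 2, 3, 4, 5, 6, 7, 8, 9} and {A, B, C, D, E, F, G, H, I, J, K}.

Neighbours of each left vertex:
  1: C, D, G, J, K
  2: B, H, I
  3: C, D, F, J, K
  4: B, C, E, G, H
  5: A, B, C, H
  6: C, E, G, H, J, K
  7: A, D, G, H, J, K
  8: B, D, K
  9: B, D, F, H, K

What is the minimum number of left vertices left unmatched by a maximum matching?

A valid assignment of size 9: 1-J, 2-B, 3-F, 4-H, 5-C, 6-E, 7-G, 8-D, 9-K.
This saturates every left vertex, so 9 is the maximum.
That matches 9 of the 9, leaving 0 unmatched; no matching can do better.

0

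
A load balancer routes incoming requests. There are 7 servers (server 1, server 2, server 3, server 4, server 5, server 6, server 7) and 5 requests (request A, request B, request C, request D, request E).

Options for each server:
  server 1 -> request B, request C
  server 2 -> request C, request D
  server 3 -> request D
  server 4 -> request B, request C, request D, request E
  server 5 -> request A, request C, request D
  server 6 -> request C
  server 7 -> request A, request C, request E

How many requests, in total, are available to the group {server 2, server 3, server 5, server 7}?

The union of neighbours of {server 2, server 3, server 5, server 7} is {request A, request C, request D, request E}, which has 4 elements.
Since |N(S)| = 4 ≥ |S| = 4, Hall's condition holds for this subset.

4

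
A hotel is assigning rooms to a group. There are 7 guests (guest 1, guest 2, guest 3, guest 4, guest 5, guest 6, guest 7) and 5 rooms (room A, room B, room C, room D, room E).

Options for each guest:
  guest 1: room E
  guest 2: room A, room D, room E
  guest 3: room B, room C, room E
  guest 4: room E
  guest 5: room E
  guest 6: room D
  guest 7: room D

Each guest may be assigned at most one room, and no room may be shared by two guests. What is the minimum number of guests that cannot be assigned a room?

One maximum matching: guest 1–room E, guest 2–room A, guest 3–room B, guest 6–room D.
The set {guest 1, guest 4, guest 5, guest 6, guest 7} has only 2 neighbours ({room D, room E}), so by Hall's theorem at most 4 of the 7 guests can be matched.
That matches 4 of the 7, leaving 3 unmatched; no matching can do better.

3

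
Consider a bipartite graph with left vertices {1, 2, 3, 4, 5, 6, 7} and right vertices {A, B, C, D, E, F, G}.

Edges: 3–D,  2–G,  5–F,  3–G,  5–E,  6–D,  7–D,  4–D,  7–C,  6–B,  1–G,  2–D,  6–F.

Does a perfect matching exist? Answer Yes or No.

The set {1, 2, 3, 4} has only 2 neighbours ({D, G}), so by Hall's theorem at most 5 of the 7 left vertices can be matched.
Hence no matching covers every left vertex.

No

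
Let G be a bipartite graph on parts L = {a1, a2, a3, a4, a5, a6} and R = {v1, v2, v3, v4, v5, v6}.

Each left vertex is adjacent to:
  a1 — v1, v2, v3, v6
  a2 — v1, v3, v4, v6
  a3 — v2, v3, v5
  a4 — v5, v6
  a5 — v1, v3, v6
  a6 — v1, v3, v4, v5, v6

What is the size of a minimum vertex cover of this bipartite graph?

The 6 edges a1–v1, a2–v4, a3–v2, a4–v5, a5–v6, a6–v3 form a matching, so any vertex cover needs at least 6 vertices (one per matched edge).
Conversely {a1, a2, a3, a4, a5, a6} meets every edge and has exactly 6 vertices, so 6 is optimal.

6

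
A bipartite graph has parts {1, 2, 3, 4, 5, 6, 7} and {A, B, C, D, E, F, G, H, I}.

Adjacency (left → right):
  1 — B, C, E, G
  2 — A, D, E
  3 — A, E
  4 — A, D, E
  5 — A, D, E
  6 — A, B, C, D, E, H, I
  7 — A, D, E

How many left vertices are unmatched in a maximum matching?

For example, pair 1–B, 2–D, 3–A, 4–E, 6–H.
The set {2, 3, 4, 5, 7} has only 3 neighbours ({A, D, E}), so by Hall's theorem at most 5 of the 7 left vertices can be matched.
That matches 5 of the 7, leaving 2 unmatched; no matching can do better.

2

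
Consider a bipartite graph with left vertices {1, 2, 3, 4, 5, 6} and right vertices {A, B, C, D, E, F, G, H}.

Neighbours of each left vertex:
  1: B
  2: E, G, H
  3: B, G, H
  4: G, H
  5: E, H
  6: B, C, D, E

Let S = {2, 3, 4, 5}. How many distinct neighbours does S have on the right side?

4

The union of neighbours of {2, 3, 4, 5} is {B, E, G, H}, which has 4 elements.
Since |N(S)| = 4 ≥ |S| = 4, Hall's condition holds for this subset.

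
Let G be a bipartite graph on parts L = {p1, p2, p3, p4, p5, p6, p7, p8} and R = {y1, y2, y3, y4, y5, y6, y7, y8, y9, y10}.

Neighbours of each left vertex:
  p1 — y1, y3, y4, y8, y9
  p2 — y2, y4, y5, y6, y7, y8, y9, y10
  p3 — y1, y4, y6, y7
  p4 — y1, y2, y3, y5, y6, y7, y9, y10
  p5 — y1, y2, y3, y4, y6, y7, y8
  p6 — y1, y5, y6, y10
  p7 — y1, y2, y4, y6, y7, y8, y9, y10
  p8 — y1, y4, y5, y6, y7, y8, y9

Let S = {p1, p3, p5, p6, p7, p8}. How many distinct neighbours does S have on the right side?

The union of neighbours of {p1, p3, p5, p6, p7, p8} is {y1, y2, y3, y4, y5, y6, y7, y8, y9, y10}, which has 10 elements.
Since |N(S)| = 10 ≥ |S| = 6, Hall's condition holds for this subset.

10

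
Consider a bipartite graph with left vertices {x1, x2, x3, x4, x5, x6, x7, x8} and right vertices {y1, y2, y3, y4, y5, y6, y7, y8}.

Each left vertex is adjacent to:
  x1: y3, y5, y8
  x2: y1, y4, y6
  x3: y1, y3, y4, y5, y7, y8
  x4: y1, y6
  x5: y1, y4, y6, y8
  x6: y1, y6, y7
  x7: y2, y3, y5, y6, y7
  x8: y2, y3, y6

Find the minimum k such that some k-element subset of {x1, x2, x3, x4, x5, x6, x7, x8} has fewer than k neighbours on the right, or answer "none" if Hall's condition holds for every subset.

A matching saturating every left vertex exists, for instance x1→y8, x2→y4, x3→y5, x4→y6, x5→y1, x6→y7, x7→y2, x8→y3.
By Hall's marriage theorem, this means |N(S)| ≥ |S| for every subset S, so no violating subset exists.

none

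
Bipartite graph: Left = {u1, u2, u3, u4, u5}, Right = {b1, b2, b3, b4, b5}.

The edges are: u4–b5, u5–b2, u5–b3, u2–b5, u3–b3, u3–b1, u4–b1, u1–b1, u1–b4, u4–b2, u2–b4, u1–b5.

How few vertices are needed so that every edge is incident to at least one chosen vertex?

A maximum matching has 5 edges (e.g. u1–b5, u2–b4, u3–b1, u4–b2, u5–b3).
By König's theorem the minimum vertex cover has the same size. One such cover is {u1, u2, u3, u4, u5}.

5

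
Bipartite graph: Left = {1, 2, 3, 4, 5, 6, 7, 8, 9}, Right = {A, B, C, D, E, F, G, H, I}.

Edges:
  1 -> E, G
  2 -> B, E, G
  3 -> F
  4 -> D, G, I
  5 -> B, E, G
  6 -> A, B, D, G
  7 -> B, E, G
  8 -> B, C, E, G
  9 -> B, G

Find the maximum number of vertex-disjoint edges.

A valid assignment of size 7: 1-G, 2-E, 3-F, 4-I, 5-B, 6-D, 8-C.
The set {1, 2, 5, 7, 9} has only 3 neighbours ({B, E, G}), so by Hall's theorem at most 7 of the 9 left vertices can be matched.

7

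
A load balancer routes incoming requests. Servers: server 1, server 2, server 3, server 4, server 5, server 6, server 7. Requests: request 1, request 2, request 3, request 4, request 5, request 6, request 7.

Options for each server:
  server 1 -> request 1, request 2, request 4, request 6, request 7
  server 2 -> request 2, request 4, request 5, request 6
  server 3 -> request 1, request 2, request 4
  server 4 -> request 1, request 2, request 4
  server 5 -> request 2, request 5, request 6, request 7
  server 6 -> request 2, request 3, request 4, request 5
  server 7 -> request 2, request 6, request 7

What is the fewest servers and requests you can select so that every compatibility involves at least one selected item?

7

A maximum matching has 7 edges (e.g. server 1–request 6, server 2–request 5, server 3–request 4, server 4–request 1, server 5–request 2, server 6–request 3, server 7–request 7).
By König's theorem the minimum vertex cover has the same size. One such cover is {server 1, server 2, server 3, server 4, server 5, server 6, server 7}.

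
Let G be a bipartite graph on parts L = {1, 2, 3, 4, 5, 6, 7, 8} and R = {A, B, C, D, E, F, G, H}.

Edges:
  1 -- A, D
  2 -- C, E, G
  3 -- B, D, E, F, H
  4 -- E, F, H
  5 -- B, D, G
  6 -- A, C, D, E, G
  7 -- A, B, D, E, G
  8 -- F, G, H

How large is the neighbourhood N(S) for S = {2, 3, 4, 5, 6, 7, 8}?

8

The union of neighbours of {2, 3, 4, 5, 6, 7, 8} is {A, B, C, D, E, F, G, H}, which has 8 elements.
Since |N(S)| = 8 ≥ |S| = 7, Hall's condition holds for this subset.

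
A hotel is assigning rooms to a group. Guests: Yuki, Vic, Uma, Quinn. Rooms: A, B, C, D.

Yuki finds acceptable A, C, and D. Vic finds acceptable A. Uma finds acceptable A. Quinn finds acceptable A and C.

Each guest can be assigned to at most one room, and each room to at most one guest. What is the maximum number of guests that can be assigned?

A valid assignment of size 3: Yuki→D, Vic→A, Quinn→C.
The set {Vic, Uma} has only 1 neighbour ({A}), so by Hall's theorem at most 3 of the 4 guests can be matched.

3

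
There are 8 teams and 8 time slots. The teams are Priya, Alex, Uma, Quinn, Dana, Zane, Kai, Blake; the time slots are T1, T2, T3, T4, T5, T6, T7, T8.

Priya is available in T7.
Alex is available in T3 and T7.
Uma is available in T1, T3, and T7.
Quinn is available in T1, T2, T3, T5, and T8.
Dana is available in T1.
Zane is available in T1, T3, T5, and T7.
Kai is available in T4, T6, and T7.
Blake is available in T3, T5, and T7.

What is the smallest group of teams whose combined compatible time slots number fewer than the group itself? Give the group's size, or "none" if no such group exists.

4

Take S = {Priya, Alex, Uma, Dana}. Its neighbourhood is {T1, T3, T7}, so |N(S)| = 3 < |S| = 4.
Every subset of size less than 4 has at least as many neighbours as members, so 4 is the minimum.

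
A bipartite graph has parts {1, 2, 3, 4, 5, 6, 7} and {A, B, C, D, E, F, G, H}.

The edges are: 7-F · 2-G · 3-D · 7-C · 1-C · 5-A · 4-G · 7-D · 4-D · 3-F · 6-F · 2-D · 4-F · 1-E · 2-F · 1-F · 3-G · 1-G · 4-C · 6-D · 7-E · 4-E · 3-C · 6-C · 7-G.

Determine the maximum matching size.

6

One maximum matching: 1–E, 2–D, 3–C, 4–G, 5–A, 6–F.
The set {1, 2, 3, 4, 6, 7} has only 5 neighbours ({C, D, E, F, G}), so by Hall's theorem at most 6 of the 7 left vertices can be matched.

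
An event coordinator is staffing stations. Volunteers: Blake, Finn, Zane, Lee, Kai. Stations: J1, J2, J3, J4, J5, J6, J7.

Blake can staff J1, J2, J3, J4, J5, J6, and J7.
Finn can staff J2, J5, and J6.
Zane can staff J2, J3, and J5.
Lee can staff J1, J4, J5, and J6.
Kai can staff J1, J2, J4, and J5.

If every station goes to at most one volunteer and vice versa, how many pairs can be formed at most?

5

One maximum matching: Blake-J2, Finn-J6, Zane-J3, Lee-J1, Kai-J5.
This saturates every volunteer, so 5 is the maximum.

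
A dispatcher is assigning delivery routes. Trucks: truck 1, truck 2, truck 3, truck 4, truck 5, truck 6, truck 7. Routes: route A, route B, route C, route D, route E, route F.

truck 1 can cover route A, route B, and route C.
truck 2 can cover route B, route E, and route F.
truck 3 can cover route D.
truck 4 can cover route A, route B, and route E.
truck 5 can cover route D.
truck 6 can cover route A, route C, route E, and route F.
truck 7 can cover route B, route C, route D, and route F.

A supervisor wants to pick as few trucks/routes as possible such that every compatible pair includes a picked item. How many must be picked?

{truck 1, truck 2, truck 4, truck 6, truck 7, route D} is a vertex cover of size 6: every edge has an endpoint in this set.
No smaller cover exists because truck 1–route A, truck 2–route F, truck 3–route D, truck 4–route E, truck 6–route C, truck 7–route B is a matching of size 6, and a cover must include an endpoint of each of these disjoint edges (König's theorem).

6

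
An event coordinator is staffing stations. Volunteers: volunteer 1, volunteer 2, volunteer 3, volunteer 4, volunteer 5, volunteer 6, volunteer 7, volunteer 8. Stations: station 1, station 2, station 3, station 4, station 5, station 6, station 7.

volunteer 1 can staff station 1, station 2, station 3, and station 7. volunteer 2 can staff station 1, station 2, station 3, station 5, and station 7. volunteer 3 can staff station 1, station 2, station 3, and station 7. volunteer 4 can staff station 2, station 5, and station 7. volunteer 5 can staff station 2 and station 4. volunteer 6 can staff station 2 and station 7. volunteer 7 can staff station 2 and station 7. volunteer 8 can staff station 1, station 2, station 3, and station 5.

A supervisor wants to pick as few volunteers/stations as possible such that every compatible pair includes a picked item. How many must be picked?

6

A maximum matching has 6 edges (e.g. volunteer 1–station 3, volunteer 2–station 5, volunteer 3–station 1, volunteer 4–station 7, volunteer 5–station 4, volunteer 6–station 2).
By König's theorem the minimum vertex cover has the same size. One such cover is {volunteer 5, station 1, station 2, station 3, station 5, station 7}.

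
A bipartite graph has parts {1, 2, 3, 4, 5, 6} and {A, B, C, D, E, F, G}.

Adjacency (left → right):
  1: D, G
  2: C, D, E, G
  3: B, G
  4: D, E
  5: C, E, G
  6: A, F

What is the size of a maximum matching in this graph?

6

For example, pair 1→G, 2→C, 3→B, 4→D, 5→E, 6→F.
This saturates every left vertex, so 6 is the maximum.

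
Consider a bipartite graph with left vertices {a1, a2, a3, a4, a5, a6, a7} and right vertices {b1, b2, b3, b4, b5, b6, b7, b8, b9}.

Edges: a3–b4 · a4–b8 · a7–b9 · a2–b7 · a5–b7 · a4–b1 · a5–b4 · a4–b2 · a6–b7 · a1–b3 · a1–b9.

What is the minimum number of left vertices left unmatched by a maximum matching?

One maximum matching: a1-b3, a2-b7, a3-b4, a4-b8, a7-b9.
The set {a2, a3, a5, a6} has only 2 neighbours ({b4, b7}), so by Hall's theorem at most 5 of the 7 left vertices can be matched.
That matches 5 of the 7, leaving 2 unmatched; no matching can do better.

2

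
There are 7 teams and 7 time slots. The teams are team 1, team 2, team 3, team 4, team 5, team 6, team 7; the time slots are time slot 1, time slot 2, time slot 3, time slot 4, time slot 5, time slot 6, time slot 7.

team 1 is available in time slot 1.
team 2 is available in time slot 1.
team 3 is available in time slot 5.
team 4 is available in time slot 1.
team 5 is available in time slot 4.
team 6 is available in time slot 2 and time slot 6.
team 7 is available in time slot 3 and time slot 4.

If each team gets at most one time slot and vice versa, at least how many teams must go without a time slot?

2

A valid assignment of size 5: team 1-time slot 1, team 3-time slot 5, team 5-time slot 4, team 6-time slot 2, team 7-time slot 3.
The set {team 1, team 2, team 4} has only 1 neighbour ({time slot 1}), so by Hall's theorem at most 5 of the 7 teams can be matched.
That matches 5 of the 7, leaving 2 unmatched; no matching can do better.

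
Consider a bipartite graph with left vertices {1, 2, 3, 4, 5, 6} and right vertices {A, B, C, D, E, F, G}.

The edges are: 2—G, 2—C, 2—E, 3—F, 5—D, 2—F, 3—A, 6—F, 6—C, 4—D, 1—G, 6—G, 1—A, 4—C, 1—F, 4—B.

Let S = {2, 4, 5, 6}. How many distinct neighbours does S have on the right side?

6

The union of neighbours of {2, 4, 5, 6} is {B, C, D, E, F, G}, which has 6 elements.
Since |N(S)| = 6 ≥ |S| = 4, Hall's condition holds for this subset.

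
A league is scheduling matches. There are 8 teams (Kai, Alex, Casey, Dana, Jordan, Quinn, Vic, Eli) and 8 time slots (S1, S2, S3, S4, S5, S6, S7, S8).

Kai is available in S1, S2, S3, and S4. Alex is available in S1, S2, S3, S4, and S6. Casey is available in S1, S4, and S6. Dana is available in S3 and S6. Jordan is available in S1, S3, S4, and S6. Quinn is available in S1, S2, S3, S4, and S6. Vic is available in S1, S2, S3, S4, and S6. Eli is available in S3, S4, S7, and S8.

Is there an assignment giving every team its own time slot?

No

The set {Kai, Alex, Casey, Dana, Jordan, Quinn, Vic} has only 5 neighbours ({S1, S2, S3, S4, S6}), so by Hall's theorem at most 6 of the 8 teams can be matched.
Hence no matching covers every team.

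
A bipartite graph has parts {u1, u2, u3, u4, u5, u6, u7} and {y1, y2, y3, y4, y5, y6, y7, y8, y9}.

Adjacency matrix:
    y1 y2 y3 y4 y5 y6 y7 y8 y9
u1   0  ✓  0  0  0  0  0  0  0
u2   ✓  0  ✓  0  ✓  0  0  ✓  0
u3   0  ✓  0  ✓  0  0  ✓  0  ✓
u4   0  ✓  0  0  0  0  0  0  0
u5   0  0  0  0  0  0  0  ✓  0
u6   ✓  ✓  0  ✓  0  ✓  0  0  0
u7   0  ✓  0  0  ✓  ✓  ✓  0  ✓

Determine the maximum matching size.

For example, pair u1→y2, u2→y3, u3→y4, u5→y8, u6→y1, u7→y7.
The set {u1, u4} has only 1 neighbour ({y2}), so by Hall's theorem at most 6 of the 7 left vertices can be matched.

6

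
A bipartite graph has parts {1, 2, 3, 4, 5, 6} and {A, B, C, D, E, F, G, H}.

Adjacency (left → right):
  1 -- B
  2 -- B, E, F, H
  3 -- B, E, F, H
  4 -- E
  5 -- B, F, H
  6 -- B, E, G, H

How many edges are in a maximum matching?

5

A valid assignment of size 5: 1-B, 2-H, 3-F, 4-E, 6-G.
The set {1, 2, 3, 4, 5} has only 4 neighbours ({B, E, F, H}), so by Hall's theorem at most 5 of the 6 left vertices can be matched.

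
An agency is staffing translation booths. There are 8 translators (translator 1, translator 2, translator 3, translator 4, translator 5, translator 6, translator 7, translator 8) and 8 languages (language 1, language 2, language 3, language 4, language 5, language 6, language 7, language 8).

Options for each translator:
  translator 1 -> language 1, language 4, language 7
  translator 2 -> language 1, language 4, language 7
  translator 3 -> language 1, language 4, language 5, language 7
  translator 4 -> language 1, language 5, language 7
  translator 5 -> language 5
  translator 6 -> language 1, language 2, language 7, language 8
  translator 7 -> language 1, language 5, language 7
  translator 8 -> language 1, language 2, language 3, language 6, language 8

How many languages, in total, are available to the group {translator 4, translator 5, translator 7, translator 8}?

7

The union of neighbours of {translator 4, translator 5, translator 7, translator 8} is {language 1, language 2, language 3, language 5, language 6, language 7, language 8}, which has 7 elements.
Since |N(S)| = 7 ≥ |S| = 4, Hall's condition holds for this subset.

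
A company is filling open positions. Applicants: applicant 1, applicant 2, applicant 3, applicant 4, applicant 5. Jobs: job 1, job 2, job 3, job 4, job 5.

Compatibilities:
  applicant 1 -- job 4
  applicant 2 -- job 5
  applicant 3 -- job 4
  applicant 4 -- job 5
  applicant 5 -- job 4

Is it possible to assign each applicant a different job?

No

The set {applicant 1, applicant 2, applicant 3, applicant 4, applicant 5} has only 2 neighbours ({job 4, job 5}), so by Hall's theorem at most 2 of the 5 applicants can be matched.
Hence no matching covers every applicant.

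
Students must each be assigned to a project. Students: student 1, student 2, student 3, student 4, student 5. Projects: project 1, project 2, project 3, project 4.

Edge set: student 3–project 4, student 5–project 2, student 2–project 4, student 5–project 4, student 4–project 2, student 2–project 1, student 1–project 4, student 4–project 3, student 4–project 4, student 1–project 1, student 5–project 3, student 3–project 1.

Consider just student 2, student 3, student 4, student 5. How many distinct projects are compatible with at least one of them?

4

The union of neighbours of {student 2, student 3, student 4, student 5} is {project 1, project 2, project 3, project 4}, which has 4 elements.
Since |N(S)| = 4 ≥ |S| = 4, Hall's condition holds for this subset.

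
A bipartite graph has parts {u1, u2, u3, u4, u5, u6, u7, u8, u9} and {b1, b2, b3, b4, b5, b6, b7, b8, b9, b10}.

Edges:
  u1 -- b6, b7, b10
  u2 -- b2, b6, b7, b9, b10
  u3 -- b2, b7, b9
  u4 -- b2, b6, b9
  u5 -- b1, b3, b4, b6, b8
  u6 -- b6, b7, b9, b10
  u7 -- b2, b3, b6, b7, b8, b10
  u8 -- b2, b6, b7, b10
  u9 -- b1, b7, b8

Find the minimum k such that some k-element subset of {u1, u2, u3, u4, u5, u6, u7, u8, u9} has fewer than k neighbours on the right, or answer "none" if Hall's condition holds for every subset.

6

Take S = {u1, u2, u3, u4, u6, u8}. Its neighbourhood is {b2, b6, b7, b9, b10}, so |N(S)| = 5 < |S| = 6.
Every subset of size less than 6 has at least as many neighbours as members, so 6 is the minimum.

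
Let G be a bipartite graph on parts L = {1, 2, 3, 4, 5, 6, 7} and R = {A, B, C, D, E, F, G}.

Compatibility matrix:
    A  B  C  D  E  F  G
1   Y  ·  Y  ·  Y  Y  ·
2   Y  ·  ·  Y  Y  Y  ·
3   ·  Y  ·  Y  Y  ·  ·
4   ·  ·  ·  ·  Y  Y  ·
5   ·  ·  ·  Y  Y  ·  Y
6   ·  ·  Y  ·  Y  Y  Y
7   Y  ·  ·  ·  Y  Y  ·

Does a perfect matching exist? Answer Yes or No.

A valid assignment of size 7: 1-A, 2-D, 3-B, 4-F, 5-G, 6-C, 7-E.
All 7 left vertices are covered.

Yes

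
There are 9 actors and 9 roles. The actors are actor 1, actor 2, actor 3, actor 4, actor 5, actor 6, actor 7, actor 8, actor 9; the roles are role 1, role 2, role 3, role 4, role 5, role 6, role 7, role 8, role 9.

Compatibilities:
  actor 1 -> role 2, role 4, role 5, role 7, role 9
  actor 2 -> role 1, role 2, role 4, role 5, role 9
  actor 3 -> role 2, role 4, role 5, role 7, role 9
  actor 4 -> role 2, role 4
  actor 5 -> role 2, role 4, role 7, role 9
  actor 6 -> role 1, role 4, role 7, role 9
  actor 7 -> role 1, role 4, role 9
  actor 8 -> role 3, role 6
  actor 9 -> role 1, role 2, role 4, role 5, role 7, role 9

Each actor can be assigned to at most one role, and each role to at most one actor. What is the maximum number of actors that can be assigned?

One maximum matching: actor 1–role 5, actor 2–role 1, actor 3–role 9, actor 4–role 4, actor 5–role 2, actor 6–role 7, actor 8–role 3.
The set {actor 1, actor 2, actor 3, actor 4, actor 5, actor 6, actor 7, actor 9} has only 6 neighbours ({role 1, role 2, role 4, role 5, role 7, role 9}), so by Hall's theorem at most 7 of the 9 actors can be matched.

7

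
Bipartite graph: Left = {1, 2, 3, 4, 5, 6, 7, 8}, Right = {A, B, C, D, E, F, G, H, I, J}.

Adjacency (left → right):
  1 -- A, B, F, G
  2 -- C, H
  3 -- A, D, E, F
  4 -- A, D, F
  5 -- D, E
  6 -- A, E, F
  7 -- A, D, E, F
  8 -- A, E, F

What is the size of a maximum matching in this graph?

One maximum matching: 1-B, 2-C, 3-F, 4-A, 5-D, 6-E.
The set {3, 4, 5, 6, 7, 8} has only 4 neighbours ({A, D, E, F}), so by Hall's theorem at most 6 of the 8 left vertices can be matched.

6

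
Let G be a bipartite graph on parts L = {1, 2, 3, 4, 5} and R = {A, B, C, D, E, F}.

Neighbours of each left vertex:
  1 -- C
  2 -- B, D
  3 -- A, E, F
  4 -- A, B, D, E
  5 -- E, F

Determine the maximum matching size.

One maximum matching: 1→C, 2→D, 3→F, 4→B, 5→E.
All 5 left vertices are matched, so no larger matching exists.

5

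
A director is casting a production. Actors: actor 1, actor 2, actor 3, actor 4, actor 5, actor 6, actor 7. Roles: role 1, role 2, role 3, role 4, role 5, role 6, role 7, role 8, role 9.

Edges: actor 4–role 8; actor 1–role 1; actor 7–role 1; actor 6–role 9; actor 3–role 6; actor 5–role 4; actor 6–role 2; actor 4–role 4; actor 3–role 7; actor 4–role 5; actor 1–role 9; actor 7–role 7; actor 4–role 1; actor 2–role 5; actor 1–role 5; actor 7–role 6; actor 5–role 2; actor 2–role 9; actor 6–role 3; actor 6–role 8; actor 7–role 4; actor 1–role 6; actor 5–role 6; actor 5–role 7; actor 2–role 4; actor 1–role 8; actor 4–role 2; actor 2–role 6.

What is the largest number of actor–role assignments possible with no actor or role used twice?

7

One maximum matching: actor 1-role 9, actor 2-role 5, actor 3-role 6, actor 4-role 1, actor 5-role 2, actor 6-role 3, actor 7-role 7.
All 7 actors are matched, so no larger matching exists.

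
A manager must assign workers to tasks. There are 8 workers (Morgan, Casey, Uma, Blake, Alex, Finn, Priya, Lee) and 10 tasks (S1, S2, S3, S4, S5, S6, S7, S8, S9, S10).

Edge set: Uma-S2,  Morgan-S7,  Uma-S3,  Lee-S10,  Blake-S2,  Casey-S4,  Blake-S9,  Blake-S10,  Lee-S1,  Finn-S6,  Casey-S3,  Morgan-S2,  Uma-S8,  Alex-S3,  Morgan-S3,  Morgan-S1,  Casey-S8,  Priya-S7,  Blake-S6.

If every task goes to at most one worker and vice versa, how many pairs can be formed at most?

8

One maximum matching: Morgan–S1, Casey–S4, Uma–S8, Blake–S2, Alex–S3, Finn–S6, Priya–S7, Lee–S10.
All 8 workers are matched, so no larger matching exists.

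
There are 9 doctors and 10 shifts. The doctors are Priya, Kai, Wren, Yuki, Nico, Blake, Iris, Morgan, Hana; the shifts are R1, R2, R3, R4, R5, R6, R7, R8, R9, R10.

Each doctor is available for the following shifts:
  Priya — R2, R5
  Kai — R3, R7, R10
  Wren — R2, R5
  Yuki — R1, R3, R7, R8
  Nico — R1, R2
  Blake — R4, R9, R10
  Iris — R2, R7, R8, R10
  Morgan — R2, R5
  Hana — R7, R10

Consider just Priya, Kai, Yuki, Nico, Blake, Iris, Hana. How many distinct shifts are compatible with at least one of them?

9

The union of neighbours of {Priya, Kai, Yuki, Nico, Blake, Iris, Hana} is {R1, R2, R3, R4, R5, R7, R8, R9, R10}, which has 9 elements.
Since |N(S)| = 9 ≥ |S| = 7, Hall's condition holds for this subset.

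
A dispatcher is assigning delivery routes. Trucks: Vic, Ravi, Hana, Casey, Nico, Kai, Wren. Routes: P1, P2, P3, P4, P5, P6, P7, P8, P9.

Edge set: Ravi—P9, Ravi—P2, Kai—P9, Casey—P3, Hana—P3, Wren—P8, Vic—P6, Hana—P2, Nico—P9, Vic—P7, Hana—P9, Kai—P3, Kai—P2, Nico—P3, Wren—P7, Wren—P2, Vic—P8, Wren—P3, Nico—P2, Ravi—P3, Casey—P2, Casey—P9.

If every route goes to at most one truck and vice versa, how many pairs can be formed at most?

One maximum matching: Vic→P6, Ravi→P2, Hana→P3, Casey→P9, Wren→P7.
The set {Ravi, Hana, Casey, Nico, Kai} has only 3 neighbours ({P2, P3, P9}), so by Hall's theorem at most 5 of the 7 trucks can be matched.

5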